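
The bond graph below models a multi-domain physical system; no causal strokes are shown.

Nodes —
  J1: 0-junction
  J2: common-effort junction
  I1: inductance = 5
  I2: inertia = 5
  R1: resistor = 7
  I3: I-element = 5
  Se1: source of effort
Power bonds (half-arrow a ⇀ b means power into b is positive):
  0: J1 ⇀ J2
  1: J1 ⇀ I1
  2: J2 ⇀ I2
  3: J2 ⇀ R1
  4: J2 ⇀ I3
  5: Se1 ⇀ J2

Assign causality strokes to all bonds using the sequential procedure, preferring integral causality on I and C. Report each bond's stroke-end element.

bond 5 stroke→J2  (source Se1 imposes e)
bond 0 stroke→J1  (0-jn J2 has e-setter on 5)
bond 2 stroke→I2  (J2: bond 5 brought effort, rest push out)
bond 3 stroke→R1  (J2: bond 5 brought effort, rest push out)
bond 4 stroke→I3  (0-jn J2 has e-setter on 5)
bond 1 stroke→I1  (0-jn J1 has e-setter on 0)

bond 0 stroke at J1
bond 1 stroke at I1
bond 2 stroke at I2
bond 3 stroke at R1
bond 4 stroke at I3
bond 5 stroke at J2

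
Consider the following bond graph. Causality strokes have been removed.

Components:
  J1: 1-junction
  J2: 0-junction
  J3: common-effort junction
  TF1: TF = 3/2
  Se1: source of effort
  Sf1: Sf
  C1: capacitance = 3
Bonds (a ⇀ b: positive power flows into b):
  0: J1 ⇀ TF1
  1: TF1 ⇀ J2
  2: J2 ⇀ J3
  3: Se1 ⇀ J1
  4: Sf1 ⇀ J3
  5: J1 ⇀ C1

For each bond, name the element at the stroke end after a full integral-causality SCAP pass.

#0 →TF1
#1 →J2
#2 →J3
#3 →J1
#4 →Sf1
#5 →J1

#3 |J1  (source Se1 imposes e)
#4 |Sf1  (Sf1: flow source, stroke at near end)
#2 |J3  (J3 needs exactly one e-in)
#1 |J2  (J2 needs exactly one e-in)
#0 |TF1  (TF1 one-in-one-out from 1)
#5 |J1  (J1: bond 0 brought flow, rest push out)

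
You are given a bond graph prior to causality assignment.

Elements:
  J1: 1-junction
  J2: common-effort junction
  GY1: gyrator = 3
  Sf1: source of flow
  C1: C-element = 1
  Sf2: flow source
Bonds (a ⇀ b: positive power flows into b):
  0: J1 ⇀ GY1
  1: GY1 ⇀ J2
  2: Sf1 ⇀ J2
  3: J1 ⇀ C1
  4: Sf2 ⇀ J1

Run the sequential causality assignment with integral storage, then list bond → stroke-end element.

b0 →J1
b1 →J2
b2 →Sf1
b3 →J1
b4 →Sf2

#2 stroke at Sf1  (Sf1: flow source, stroke at near end)
#4 stroke at Sf2  (source Sf2 imposes f)
#0 stroke at J1  (common-f at J1 fixed by 4)
#3 stroke at J1  (common-f at J1 fixed by 4)
#1 stroke at J2  (J2 needs exactly one e-in)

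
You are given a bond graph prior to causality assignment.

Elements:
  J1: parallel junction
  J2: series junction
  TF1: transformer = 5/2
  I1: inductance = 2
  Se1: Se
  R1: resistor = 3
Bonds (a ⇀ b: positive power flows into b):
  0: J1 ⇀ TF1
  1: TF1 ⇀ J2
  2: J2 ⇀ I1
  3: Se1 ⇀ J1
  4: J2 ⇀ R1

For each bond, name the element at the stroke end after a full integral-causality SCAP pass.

β0 →TF1
β1 →J2
β2 →I1
β3 →J1
β4 →J2

β3 |J1  (Se1 fixes effort; stroke away)
β0 |TF1  (0-jn J1 has e-setter on 3)
β1 |J2  (through TF1, causality passes straight; one stroke at TF1)
β2 |I1  (I1 outputs flow p/I1)
β4 |J2  (J2 flow already set via bond 2)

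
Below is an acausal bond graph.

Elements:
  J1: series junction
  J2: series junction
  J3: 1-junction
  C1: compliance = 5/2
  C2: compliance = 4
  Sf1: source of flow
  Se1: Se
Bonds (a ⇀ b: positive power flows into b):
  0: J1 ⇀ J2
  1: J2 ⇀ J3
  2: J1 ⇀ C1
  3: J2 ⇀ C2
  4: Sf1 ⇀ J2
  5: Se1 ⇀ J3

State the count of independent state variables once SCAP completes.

#4 stroke→Sf1  (Sf1 fixes flow; stroke at Sf1)
#5 stroke→J3  (Se1 (Se) sets effort on bond)
#0 stroke→J2  (common-f at J2 fixed by 4)
#1 stroke→J2  (J2: bond 4 brought flow, rest push out)
#3 stroke→J2  (1-jn J2 has f-setter on 4)
#2 stroke→J1  (1-jn J1 has f-setter on 0)

2  (C1, C2 all integral)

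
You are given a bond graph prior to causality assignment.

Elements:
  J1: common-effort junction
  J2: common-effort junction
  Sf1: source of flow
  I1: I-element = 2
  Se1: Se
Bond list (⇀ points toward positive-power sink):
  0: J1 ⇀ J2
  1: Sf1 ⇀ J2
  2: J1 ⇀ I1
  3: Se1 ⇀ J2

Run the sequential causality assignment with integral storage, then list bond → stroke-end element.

b1 |Sf1  (source Sf1 imposes f)
b3 |J2  (Se1 fixes effort; stroke away)
b0 |J1  (J2 effort already set via bond 3)
b2 |I1  (J1 effort already set via bond 0)

β0 stroke→J1
β1 stroke→Sf1
β2 stroke→I1
β3 stroke→J2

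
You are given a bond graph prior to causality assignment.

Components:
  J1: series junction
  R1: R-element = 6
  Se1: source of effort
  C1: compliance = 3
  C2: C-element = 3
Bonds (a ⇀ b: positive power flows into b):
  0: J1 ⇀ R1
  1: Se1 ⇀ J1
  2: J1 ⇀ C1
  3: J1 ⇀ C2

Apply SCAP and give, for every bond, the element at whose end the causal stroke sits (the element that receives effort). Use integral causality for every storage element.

bond 0 stroke at R1
bond 1 stroke at J1
bond 2 stroke at J1
bond 3 stroke at J1

b1 stroke→J1  (source Se1 imposes e)
b2 stroke→J1  (C1 integral (e out))
b3 stroke→J1  (prefer integral on C2)
b0 stroke→R1  (J1 needs exactly one f-in)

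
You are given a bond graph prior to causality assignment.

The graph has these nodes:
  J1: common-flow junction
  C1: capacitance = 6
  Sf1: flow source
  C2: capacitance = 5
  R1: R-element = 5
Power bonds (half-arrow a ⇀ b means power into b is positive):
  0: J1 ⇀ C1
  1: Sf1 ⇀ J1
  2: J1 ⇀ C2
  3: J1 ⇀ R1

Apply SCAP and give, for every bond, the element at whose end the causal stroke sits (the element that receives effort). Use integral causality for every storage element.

bond 1 →Sf1  (Sf1 (Sf) sets flow on bond)
bond 0 →J1  (common-f at J1 fixed by 1)
bond 2 →J1  (J1: bond 1 brought flow, rest push out)
bond 3 →J1  (common-f at J1 fixed by 1)

b0 |J1
b1 |Sf1
b2 |J1
b3 |J1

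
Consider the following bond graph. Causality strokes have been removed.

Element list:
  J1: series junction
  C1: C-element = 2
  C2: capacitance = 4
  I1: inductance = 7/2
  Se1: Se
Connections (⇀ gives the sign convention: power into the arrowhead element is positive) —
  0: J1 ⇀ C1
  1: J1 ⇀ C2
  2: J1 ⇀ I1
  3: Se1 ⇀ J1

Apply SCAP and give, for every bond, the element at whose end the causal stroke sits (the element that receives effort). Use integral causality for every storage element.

bond 0 stroke at J1
bond 1 stroke at J1
bond 2 stroke at I1
bond 3 stroke at J1

b3 stroke at J1  (source Se1 imposes e)
b0 stroke at J1  (C1 integral (e out))
b1 stroke at J1  (C2: C, integral causality)
b2 stroke at I1  (J1: last free bond brings flow in)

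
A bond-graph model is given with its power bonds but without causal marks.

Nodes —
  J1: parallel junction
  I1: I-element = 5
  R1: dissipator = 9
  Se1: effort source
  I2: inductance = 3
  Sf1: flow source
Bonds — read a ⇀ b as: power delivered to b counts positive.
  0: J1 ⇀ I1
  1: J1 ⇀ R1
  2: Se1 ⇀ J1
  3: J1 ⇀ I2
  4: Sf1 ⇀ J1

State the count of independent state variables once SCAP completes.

2  (I1, I2 all integral)

bond 2 stroke→J1  (Se1 (Se) sets effort on bond)
bond 4 stroke→Sf1  (Sf1 (Sf) sets flow on bond)
bond 0 stroke→I1  (0-jn J1 has e-setter on 2)
bond 1 stroke→R1  (common-e at J1 fixed by 2)
bond 3 stroke→I2  (J1 effort already set via bond 2)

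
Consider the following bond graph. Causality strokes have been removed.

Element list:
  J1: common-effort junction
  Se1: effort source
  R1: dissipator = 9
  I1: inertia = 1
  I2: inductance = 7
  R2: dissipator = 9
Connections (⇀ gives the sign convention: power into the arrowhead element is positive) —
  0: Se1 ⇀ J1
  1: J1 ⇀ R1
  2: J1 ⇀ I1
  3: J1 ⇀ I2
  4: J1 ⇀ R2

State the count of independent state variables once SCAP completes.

β0 →J1  (Se1 (Se) sets effort on bond)
β1 →R1  (J1: bond 0 brought effort, rest push out)
β2 →I1  (J1 effort already set via bond 0)
β3 →I2  (0-jn J1 has e-setter on 0)
β4 →R2  (J1 effort already set via bond 0)

2  (I1, I2 all integral)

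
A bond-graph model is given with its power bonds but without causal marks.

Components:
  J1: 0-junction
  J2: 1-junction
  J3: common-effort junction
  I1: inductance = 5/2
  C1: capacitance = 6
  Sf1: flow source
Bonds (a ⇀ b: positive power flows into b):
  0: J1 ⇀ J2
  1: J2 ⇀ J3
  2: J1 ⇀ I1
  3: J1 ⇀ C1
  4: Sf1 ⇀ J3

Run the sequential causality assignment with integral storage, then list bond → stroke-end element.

b4 →Sf1  (Sf1 fixes flow; stroke at Sf1)
b1 →J3  (J3 needs exactly one e-in)
b0 →J2  (1-jn J2 has f-setter on 1)
b2 →I1  (I1: I, integral causality)
b3 →J1  (only one effort-in slot at J1)

#0 stroke→J2
#1 stroke→J3
#2 stroke→I1
#3 stroke→J1
#4 stroke→Sf1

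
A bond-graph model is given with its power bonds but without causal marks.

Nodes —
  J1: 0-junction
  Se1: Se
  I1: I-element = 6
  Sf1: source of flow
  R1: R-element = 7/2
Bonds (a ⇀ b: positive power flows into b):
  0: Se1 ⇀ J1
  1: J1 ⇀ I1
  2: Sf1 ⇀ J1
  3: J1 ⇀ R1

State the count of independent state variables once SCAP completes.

1  (I1 all integral)

b0 |J1  (Se1 (Se) sets effort on bond)
b2 |Sf1  (Sf1 fixes flow; stroke at Sf1)
b1 |I1  (common-e at J1 fixed by 0)
b3 |R1  (common-e at J1 fixed by 0)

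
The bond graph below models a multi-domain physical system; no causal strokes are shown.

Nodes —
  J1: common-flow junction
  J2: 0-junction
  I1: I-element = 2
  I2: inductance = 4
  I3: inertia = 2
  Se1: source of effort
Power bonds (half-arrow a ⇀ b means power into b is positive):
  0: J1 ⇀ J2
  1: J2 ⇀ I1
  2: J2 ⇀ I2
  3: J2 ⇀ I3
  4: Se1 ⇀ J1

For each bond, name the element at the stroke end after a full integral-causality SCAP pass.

bond 4 |J1  (Se1 (Se) sets effort on bond)
bond 0 |J2  (only one flow-in slot at J1)
bond 1 |I1  (J2 effort already set via bond 0)
bond 2 |I2  (common-e at J2 fixed by 0)
bond 3 |I3  (common-e at J2 fixed by 0)

bond 0 stroke at J2
bond 1 stroke at I1
bond 2 stroke at I2
bond 3 stroke at I3
bond 4 stroke at J1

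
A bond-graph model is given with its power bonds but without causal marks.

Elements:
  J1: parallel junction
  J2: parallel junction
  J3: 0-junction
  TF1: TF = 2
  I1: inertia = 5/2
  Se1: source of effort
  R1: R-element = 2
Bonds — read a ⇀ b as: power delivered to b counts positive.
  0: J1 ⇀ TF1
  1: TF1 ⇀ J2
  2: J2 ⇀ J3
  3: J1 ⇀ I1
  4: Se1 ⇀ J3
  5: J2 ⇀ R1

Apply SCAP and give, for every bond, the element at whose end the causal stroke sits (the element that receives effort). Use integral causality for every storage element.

β0 |J1
β1 |TF1
β2 |J2
β3 |I1
β4 |J3
β5 |R1

bond 4 stroke at J3  (Se1 fixes effort; stroke away)
bond 2 stroke at J2  (J3: bond 4 brought effort, rest push out)
bond 1 stroke at TF1  (common-e at J2 fixed by 2)
bond 5 stroke at R1  (J2: bond 2 brought effort, rest push out)
bond 0 stroke at J1  (TF TF1: opposite of bond 1)
bond 3 stroke at I1  (0-jn J1 has e-setter on 0)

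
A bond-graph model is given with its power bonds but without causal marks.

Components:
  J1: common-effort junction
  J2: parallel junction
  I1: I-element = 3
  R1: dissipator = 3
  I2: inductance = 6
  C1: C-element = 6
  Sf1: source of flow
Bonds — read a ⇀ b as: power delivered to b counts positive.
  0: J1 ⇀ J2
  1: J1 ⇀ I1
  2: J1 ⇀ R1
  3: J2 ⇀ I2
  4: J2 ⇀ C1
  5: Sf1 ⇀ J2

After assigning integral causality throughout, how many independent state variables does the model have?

3  (C1, I1, I2 all integral)

#5 →Sf1  (source Sf1 imposes f)
#1 →I1  (I1 outputs flow p/I1)
#3 →I2  (I2 outputs flow p/I2)
#4 →J2  (prefer integral on C1)
#0 →J1  (common-e at J2 fixed by 4)
#2 →R1  (J1 effort already set via bond 0)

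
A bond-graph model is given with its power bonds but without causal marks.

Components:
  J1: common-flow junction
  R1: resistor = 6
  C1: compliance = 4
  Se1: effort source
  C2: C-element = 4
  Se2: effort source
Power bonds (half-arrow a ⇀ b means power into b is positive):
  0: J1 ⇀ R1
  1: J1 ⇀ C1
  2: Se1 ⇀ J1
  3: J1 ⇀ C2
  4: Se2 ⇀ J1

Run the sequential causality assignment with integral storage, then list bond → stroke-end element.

bond 2 stroke at J1  (source Se1 imposes e)
bond 4 stroke at J1  (Se2 fixes effort; stroke away)
bond 1 stroke at J1  (C1 outputs effort q/C1)
bond 3 stroke at J1  (prefer integral on C2)
bond 0 stroke at R1  (only one flow-in slot at J1)

bond 0 stroke at R1
bond 1 stroke at J1
bond 2 stroke at J1
bond 3 stroke at J1
bond 4 stroke at J1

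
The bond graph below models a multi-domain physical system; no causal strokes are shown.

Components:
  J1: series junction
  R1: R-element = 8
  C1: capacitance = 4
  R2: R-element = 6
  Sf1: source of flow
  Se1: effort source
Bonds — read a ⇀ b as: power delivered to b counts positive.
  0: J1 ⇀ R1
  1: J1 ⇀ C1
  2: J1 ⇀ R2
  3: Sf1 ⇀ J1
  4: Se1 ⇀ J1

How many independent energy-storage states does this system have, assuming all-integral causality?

#3 stroke at Sf1  (Sf1: flow source, stroke at near end)
#4 stroke at J1  (Se1 fixes effort; stroke away)
#0 stroke at J1  (J1 flow already set via bond 3)
#1 stroke at J1  (common-f at J1 fixed by 3)
#2 stroke at J1  (common-f at J1 fixed by 3)

1  (C1 all integral)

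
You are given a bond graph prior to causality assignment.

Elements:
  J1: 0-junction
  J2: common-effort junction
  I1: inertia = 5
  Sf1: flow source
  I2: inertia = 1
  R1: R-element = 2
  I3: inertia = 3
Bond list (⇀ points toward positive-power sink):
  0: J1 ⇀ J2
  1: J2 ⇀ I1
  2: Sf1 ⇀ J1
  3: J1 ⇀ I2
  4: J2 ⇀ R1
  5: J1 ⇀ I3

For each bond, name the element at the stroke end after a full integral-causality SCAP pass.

b2 stroke→Sf1  (Sf1 (Sf) sets flow on bond)
b1 stroke→I1  (I1: I, integral causality)
b3 stroke→I2  (I2: I, integral causality)
b5 stroke→I3  (I3: I, integral causality)
b0 stroke→J1  (closing 0-jn rule on J1)
b4 stroke→J2  (J2 needs exactly one e-in)

β0 stroke→J1
β1 stroke→I1
β2 stroke→Sf1
β3 stroke→I2
β4 stroke→J2
β5 stroke→I3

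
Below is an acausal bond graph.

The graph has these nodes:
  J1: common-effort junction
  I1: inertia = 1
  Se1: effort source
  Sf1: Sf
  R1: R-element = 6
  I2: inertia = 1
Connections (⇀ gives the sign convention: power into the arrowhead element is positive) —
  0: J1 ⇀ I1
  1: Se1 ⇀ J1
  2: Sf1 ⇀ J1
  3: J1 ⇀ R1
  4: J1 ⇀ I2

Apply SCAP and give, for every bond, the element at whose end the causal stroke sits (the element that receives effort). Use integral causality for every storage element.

β0 |I1
β1 |J1
β2 |Sf1
β3 |R1
β4 |I2

β1 stroke→J1  (Se1 fixes effort; stroke away)
β2 stroke→Sf1  (Sf1 (Sf) sets flow on bond)
β0 stroke→I1  (0-jn J1 has e-setter on 1)
β3 stroke→R1  (common-e at J1 fixed by 1)
β4 stroke→I2  (common-e at J1 fixed by 1)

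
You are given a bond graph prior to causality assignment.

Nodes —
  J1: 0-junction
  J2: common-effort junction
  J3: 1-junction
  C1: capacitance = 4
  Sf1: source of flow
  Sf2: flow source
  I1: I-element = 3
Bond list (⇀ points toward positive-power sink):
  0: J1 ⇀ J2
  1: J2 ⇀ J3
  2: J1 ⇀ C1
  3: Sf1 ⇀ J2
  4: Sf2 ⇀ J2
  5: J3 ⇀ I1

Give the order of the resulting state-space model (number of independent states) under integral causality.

2  (C1, I1 all integral)

bond 3 stroke→Sf1  (Sf1 (Sf) sets flow on bond)
bond 4 stroke→Sf2  (Sf2: flow source, stroke at near end)
bond 2 stroke→J1  (C1: C, integral causality)
bond 0 stroke→J2  (common-e at J1 fixed by 2)
bond 1 stroke→J3  (J2: bond 0 brought effort, rest push out)
bond 5 stroke→I1  (J3 needs exactly one f-in)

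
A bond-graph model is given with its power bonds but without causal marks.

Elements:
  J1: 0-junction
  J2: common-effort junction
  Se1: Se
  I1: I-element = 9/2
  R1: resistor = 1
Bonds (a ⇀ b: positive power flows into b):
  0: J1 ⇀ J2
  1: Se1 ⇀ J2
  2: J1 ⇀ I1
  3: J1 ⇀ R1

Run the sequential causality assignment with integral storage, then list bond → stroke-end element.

β1 →J2  (Se1: effort source, stroke at far end)
β0 →J1  (0-jn J2 has e-setter on 1)
β2 →I1  (common-e at J1 fixed by 0)
β3 →R1  (common-e at J1 fixed by 0)

b0 stroke at J1
b1 stroke at J2
b2 stroke at I1
b3 stroke at R1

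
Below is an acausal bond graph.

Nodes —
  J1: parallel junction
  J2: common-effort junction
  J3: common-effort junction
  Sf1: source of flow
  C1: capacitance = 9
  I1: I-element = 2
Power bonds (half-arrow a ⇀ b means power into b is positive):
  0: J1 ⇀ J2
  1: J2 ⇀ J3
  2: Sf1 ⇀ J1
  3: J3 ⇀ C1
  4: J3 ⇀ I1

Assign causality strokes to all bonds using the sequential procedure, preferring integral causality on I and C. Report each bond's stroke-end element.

bond 0 →J1
bond 1 →J2
bond 2 →Sf1
bond 3 →J3
bond 4 →I1

b2 stroke at Sf1  (Sf1: flow source, stroke at near end)
b0 stroke at J1  (closing 0-jn rule on J1)
b1 stroke at J2  (only one effort-in slot at J2)
b3 stroke at J3  (C1 outputs effort q/C1)
b4 stroke at I1  (common-e at J3 fixed by 3)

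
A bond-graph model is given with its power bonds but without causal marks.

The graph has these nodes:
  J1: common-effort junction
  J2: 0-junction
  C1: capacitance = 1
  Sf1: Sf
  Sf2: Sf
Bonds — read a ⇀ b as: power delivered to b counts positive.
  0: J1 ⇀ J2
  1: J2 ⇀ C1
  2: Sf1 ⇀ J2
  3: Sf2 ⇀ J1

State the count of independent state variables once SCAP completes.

1  (C1 all integral)

#2 |Sf1  (Sf1 (Sf) sets flow on bond)
#3 |Sf2  (source Sf2 imposes f)
#0 |J1  (J1: last free bond brings effort in)
#1 |J2  (J2 needs exactly one e-in)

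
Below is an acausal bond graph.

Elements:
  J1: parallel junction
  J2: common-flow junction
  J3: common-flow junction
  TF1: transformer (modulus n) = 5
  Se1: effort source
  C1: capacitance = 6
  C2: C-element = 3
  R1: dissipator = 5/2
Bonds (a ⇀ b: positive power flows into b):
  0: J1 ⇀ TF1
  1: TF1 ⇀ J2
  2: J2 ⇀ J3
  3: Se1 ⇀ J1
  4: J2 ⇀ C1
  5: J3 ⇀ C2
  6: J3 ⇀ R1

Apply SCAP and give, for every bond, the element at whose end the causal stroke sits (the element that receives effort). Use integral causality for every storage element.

β0 →TF1
β1 →J2
β2 →J3
β3 →J1
β4 →J2
β5 →J3
β6 →R1

b3 stroke at J1  (Se1: effort source, stroke at far end)
b0 stroke at TF1  (J1 effort already set via bond 3)
b1 stroke at J2  (TF1: transformer flips bond 0)
b4 stroke at J2  (prefer integral on C1)
b2 stroke at J3  (only one flow-in slot at J2)
b5 stroke at J3  (C2 outputs effort q/C2)
b6 stroke at R1  (J3 needs exactly one f-in)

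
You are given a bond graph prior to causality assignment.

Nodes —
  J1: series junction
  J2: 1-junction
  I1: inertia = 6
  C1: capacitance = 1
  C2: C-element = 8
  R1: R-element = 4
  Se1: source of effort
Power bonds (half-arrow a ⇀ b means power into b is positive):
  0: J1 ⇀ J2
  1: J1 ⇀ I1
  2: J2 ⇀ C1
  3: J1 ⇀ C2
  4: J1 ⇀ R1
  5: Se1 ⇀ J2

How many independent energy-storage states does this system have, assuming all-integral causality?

#5 stroke→J2  (source Se1 imposes e)
#1 stroke→I1  (prefer integral on I1)
#0 stroke→J1  (J1: bond 1 brought flow, rest push out)
#3 stroke→J1  (1-jn J1 has f-setter on 1)
#4 stroke→J1  (J1: bond 1 brought flow, rest push out)
#2 stroke→J2  (J2 flow already set via bond 0)

3  (C1, C2, I1 all integral)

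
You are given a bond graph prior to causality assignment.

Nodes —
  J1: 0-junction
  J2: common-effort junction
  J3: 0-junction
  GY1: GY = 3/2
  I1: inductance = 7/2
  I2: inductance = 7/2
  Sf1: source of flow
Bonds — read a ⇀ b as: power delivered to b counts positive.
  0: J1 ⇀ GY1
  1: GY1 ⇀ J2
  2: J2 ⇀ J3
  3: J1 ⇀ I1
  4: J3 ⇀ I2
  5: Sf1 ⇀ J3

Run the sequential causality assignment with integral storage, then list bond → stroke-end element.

bond 5 →Sf1  (Sf1: flow source, stroke at near end)
bond 3 →I1  (I1: I, integral causality)
bond 0 →J1  (J1 needs exactly one e-in)
bond 1 →J2  (GY GY1: same side as bond 0)
bond 2 →J3  (common-e at J2 fixed by 1)
bond 4 →I2  (J3 effort already set via bond 2)

bond 0 stroke→J1
bond 1 stroke→J2
bond 2 stroke→J3
bond 3 stroke→I1
bond 4 stroke→I2
bond 5 stroke→Sf1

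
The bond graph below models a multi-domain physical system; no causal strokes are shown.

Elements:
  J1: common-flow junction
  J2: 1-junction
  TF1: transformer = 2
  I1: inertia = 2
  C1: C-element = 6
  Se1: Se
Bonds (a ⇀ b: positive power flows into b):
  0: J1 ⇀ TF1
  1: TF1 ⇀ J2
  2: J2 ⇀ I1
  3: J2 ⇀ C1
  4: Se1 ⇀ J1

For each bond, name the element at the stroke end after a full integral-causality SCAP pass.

b0 stroke→TF1
b1 stroke→J2
b2 stroke→I1
b3 stroke→J2
b4 stroke→J1

bond 4 |J1  (Se1 (Se) sets effort on bond)
bond 0 |TF1  (only one flow-in slot at J1)
bond 1 |J2  (through TF1, causality passes straight; one stroke at TF1)
bond 2 |I1  (prefer integral on I1)
bond 3 |J2  (J2: bond 2 brought flow, rest push out)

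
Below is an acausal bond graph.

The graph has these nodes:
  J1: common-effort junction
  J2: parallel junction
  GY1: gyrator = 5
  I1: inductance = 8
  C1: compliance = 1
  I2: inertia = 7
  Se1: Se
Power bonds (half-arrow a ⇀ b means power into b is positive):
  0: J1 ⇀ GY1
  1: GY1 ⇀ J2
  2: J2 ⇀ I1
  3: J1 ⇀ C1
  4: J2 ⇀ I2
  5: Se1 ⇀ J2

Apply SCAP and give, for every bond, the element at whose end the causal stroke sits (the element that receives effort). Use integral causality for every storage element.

b0 |GY1
b1 |GY1
b2 |I1
b3 |J1
b4 |I2
b5 |J2

#5 →J2  (Se1: effort source, stroke at far end)
#1 →GY1  (J2 effort already set via bond 5)
#2 →I1  (common-e at J2 fixed by 5)
#4 →I2  (J2: bond 5 brought effort, rest push out)
#0 →GY1  (GY1 both-in/both-out from 1)
#3 →J1  (J1 needs exactly one e-in)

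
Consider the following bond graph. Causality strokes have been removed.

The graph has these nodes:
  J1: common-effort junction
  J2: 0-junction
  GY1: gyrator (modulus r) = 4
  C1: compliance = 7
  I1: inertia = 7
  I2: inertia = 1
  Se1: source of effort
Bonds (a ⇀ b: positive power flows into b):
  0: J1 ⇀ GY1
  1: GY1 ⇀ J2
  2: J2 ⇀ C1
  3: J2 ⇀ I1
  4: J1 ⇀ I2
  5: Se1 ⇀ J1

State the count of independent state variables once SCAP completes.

b5 →J1  (Se1 (Se) sets effort on bond)
b0 →GY1  (common-e at J1 fixed by 5)
b4 →I2  (0-jn J1 has e-setter on 5)
b1 →GY1  (GY1: gyrator matches bond 0)
b2 →J2  (prefer integral on C1)
b3 →I1  (J2: bond 2 brought effort, rest push out)

3  (C1, I1, I2 all integral)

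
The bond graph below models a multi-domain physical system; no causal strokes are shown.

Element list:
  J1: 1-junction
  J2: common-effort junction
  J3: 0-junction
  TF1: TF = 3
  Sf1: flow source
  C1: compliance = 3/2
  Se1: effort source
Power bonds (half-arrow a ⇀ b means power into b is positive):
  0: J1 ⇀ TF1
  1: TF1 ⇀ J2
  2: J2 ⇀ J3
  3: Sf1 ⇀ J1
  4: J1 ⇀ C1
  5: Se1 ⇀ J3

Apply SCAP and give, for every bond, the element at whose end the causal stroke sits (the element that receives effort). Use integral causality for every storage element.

β3 stroke→Sf1  (Sf1: flow source, stroke at near end)
β5 stroke→J3  (Se1 (Se) sets effort on bond)
β0 stroke→J1  (J1: bond 3 brought flow, rest push out)
β4 stroke→J1  (J1 flow already set via bond 3)
β2 stroke→J2  (J3: bond 5 brought effort, rest push out)
β1 stroke→TF1  (TF1: transformer flips bond 0)

b0 |J1
b1 |TF1
b2 |J2
b3 |Sf1
b4 |J1
b5 |J3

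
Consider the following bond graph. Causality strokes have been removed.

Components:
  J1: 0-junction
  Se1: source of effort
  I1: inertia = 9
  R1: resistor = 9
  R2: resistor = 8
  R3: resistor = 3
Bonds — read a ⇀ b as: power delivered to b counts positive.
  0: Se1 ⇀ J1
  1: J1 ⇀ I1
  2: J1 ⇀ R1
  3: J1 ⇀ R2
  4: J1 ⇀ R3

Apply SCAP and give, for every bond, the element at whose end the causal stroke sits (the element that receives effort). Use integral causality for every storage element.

b0 stroke at J1  (Se1 (Se) sets effort on bond)
b1 stroke at I1  (J1 effort already set via bond 0)
b2 stroke at R1  (J1: bond 0 brought effort, rest push out)
b3 stroke at R2  (0-jn J1 has e-setter on 0)
b4 stroke at R3  (J1 effort already set via bond 0)

b0 |J1
b1 |I1
b2 |R1
b3 |R2
b4 |R3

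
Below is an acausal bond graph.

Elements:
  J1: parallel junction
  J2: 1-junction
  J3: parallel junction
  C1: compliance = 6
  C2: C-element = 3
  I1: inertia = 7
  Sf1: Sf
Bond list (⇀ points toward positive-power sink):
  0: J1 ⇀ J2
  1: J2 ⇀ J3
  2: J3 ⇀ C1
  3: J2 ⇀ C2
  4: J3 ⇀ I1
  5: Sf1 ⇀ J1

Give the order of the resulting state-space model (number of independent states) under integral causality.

bond 5 stroke→Sf1  (Sf1 fixes flow; stroke at Sf1)
bond 0 stroke→J1  (only one effort-in slot at J1)
bond 1 stroke→J2  (J2: bond 0 brought flow, rest push out)
bond 3 stroke→J2  (J2: bond 0 brought flow, rest push out)
bond 2 stroke→J3  (C1 outputs effort q/C1)
bond 4 stroke→I1  (J3 effort already set via bond 2)

3  (C1, C2, I1 all integral)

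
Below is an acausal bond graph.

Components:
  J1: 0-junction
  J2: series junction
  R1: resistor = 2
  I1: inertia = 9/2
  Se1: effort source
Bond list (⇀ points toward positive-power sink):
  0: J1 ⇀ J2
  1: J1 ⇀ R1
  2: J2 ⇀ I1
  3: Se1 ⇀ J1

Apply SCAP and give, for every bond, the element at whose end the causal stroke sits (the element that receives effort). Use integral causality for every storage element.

#0 stroke→J2
#1 stroke→R1
#2 stroke→I1
#3 stroke→J1

b3 stroke at J1  (source Se1 imposes e)
b0 stroke at J2  (J1 effort already set via bond 3)
b1 stroke at R1  (J1 effort already set via bond 3)
b2 stroke at I1  (only one flow-in slot at J2)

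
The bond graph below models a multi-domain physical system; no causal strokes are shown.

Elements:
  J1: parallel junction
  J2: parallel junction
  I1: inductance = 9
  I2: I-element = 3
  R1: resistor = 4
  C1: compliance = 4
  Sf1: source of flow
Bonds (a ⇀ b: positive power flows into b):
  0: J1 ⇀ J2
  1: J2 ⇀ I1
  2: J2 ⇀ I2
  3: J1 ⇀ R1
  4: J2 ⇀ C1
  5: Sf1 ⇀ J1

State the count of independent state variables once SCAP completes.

3  (C1, I1, I2 all integral)

bond 5 stroke→Sf1  (Sf1 (Sf) sets flow on bond)
bond 1 stroke→I1  (I1 integral (f out))
bond 2 stroke→I2  (prefer integral on I2)
bond 4 stroke→J2  (C1 outputs effort q/C1)
bond 0 stroke→J1  (common-e at J2 fixed by 4)
bond 3 stroke→R1  (J1 effort already set via bond 0)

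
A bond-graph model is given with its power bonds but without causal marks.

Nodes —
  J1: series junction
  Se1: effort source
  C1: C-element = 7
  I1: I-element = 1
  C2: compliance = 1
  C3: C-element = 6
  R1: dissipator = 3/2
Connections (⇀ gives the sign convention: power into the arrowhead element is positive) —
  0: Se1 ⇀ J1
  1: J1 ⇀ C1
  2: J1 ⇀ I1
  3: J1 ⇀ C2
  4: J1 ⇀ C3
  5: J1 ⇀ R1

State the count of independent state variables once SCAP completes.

4  (C1, C2, C3, I1 all integral)

#0 |J1  (Se1 (Se) sets effort on bond)
#1 |J1  (C1 integral (e out))
#2 |I1  (I1 integral (f out))
#3 |J1  (J1: bond 2 brought flow, rest push out)
#4 |J1  (1-jn J1 has f-setter on 2)
#5 |J1  (1-jn J1 has f-setter on 2)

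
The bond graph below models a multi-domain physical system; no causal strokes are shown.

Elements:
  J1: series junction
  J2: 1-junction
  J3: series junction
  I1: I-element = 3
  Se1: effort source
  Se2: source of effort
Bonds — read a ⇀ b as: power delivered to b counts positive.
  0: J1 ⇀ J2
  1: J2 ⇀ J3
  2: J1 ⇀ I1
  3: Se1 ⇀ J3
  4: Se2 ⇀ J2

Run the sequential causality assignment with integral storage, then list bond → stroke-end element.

#3 →J3  (source Se1 imposes e)
#4 →J2  (Se2: effort source, stroke at far end)
#1 →J2  (J3 needs exactly one f-in)
#0 →J1  (J2: last free bond brings flow in)
#2 →I1  (closing 1-jn rule on J1)

b0 |J1
b1 |J2
b2 |I1
b3 |J3
b4 |J2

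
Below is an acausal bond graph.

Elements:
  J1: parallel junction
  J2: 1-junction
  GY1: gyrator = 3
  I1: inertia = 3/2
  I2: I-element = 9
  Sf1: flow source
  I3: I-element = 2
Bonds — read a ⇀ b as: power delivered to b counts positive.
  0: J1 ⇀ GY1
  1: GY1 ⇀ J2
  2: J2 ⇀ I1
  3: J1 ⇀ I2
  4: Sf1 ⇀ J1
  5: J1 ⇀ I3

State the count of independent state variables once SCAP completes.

3  (I1, I2, I3 all integral)

bond 4 |Sf1  (source Sf1 imposes f)
bond 2 |I1  (I1 integral (f out))
bond 1 |J2  (common-f at J2 fixed by 2)
bond 0 |J1  (through GY1, causality inverts; strokes same side of GY1)
bond 3 |I2  (J1 effort already set via bond 0)
bond 5 |I3  (0-jn J1 has e-setter on 0)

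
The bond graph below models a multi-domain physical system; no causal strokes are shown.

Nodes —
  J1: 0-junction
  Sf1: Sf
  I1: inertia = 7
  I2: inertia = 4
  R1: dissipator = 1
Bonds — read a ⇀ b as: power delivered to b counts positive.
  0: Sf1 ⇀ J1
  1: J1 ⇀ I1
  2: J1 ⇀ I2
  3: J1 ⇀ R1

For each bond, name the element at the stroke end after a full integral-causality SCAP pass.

b0 stroke at Sf1
b1 stroke at I1
b2 stroke at I2
b3 stroke at J1

β0 |Sf1  (Sf1: flow source, stroke at near end)
β1 |I1  (I1 outputs flow p/I1)
β2 |I2  (I2: I, integral causality)
β3 |J1  (closing 0-jn rule on J1)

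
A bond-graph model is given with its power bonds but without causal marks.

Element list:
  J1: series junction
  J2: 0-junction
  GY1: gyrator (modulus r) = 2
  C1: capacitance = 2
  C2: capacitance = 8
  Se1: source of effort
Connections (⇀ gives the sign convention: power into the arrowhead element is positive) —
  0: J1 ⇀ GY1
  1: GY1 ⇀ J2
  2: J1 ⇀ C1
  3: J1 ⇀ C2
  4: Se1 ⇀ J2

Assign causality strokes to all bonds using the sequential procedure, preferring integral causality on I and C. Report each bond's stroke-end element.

β4 stroke→J2  (source Se1 imposes e)
β1 stroke→GY1  (common-e at J2 fixed by 4)
β0 stroke→GY1  (GY GY1: same side as bond 1)
β2 stroke→J1  (common-f at J1 fixed by 0)
β3 stroke→J1  (J1 flow already set via bond 0)

β0 stroke at GY1
β1 stroke at GY1
β2 stroke at J1
β3 stroke at J1
β4 stroke at J2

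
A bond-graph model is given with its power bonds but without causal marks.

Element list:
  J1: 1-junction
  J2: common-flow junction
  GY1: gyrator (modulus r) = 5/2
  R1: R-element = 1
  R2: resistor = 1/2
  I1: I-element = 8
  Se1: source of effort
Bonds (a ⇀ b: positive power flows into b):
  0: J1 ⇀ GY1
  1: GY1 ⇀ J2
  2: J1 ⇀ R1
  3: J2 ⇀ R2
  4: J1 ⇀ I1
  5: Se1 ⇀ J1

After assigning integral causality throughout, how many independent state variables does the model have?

β5 |J1  (Se1: effort source, stroke at far end)
β4 |I1  (I1 integral (f out))
β0 |J1  (1-jn J1 has f-setter on 4)
β2 |J1  (J1: bond 4 brought flow, rest push out)
β1 |J2  (GY GY1: same side as bond 0)
β3 |R2  (J2: last free bond brings flow in)

1  (I1 all integral)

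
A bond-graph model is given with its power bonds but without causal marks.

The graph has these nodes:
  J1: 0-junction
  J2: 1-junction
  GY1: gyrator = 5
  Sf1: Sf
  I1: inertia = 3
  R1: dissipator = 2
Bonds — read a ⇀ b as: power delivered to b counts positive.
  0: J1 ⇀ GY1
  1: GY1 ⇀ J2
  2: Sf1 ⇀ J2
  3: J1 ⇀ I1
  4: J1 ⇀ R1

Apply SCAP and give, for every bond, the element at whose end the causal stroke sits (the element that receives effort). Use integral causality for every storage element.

β0 |J1
β1 |J2
β2 |Sf1
β3 |I1
β4 |R1

b2 stroke→Sf1  (source Sf1 imposes f)
b1 stroke→J2  (J2 flow already set via bond 2)
b0 stroke→J1  (through GY1, causality inverts; strokes same side of GY1)
b3 stroke→I1  (J1 effort already set via bond 0)
b4 stroke→R1  (J1 effort already set via bond 0)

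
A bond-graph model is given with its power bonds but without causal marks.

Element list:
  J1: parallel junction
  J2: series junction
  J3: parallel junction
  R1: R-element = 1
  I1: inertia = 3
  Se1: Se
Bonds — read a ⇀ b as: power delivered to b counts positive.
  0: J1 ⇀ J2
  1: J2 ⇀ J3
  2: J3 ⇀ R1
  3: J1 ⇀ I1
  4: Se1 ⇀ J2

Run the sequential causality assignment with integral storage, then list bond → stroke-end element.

b4 stroke at J2  (Se1 (Se) sets effort on bond)
b3 stroke at I1  (I1 outputs flow p/I1)
b0 stroke at J1  (closing 0-jn rule on J1)
b1 stroke at J2  (J2 flow already set via bond 0)
b2 stroke at J3  (J3 needs exactly one e-in)

β0 stroke→J1
β1 stroke→J2
β2 stroke→J3
β3 stroke→I1
β4 stroke→J2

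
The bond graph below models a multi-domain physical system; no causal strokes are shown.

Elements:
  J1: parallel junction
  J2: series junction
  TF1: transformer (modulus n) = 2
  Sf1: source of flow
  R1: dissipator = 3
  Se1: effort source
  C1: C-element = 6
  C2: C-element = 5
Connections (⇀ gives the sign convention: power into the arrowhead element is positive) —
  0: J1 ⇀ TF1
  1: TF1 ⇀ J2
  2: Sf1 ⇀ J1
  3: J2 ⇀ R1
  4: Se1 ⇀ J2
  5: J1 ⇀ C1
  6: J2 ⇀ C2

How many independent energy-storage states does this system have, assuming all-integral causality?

2  (C1, C2 all integral)

b2 stroke→Sf1  (Sf1 (Sf) sets flow on bond)
b4 stroke→J2  (Se1 fixes effort; stroke away)
b5 stroke→J1  (prefer integral on C1)
b0 stroke→TF1  (common-e at J1 fixed by 5)
b1 stroke→J2  (TF TF1: opposite of bond 0)
b6 stroke→J2  (prefer integral on C2)
b3 stroke→R1  (J2 needs exactly one f-in)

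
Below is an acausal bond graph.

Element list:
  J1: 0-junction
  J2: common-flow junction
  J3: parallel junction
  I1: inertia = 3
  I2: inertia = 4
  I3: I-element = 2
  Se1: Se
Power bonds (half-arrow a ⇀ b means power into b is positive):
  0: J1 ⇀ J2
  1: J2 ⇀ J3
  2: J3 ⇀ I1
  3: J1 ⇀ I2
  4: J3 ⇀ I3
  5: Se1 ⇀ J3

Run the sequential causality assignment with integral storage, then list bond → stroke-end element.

bond 0 stroke→J1
bond 1 stroke→J2
bond 2 stroke→I1
bond 3 stroke→I2
bond 4 stroke→I3
bond 5 stroke→J3

bond 5 |J3  (Se1: effort source, stroke at far end)
bond 1 |J2  (J3: bond 5 brought effort, rest push out)
bond 2 |I1  (0-jn J3 has e-setter on 5)
bond 4 |I3  (common-e at J3 fixed by 5)
bond 0 |J1  (closing 1-jn rule on J2)
bond 3 |I2  (J1 effort already set via bond 0)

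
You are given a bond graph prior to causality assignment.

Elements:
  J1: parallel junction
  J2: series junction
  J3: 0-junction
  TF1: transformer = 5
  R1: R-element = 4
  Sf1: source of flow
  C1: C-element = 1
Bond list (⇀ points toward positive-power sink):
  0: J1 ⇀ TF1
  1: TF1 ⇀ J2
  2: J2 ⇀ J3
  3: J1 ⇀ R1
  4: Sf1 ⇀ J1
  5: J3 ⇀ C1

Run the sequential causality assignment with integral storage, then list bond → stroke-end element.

#0 →J1
#1 →TF1
#2 →J2
#3 →R1
#4 →Sf1
#5 →J3

bond 4 stroke at Sf1  (source Sf1 imposes f)
bond 5 stroke at J3  (prefer integral on C1)
bond 2 stroke at J2  (J3 effort already set via bond 5)
bond 1 stroke at TF1  (J2 needs exactly one f-in)
bond 0 stroke at J1  (through TF1, causality passes straight; one stroke at TF1)
bond 3 stroke at R1  (J1: bond 0 brought effort, rest push out)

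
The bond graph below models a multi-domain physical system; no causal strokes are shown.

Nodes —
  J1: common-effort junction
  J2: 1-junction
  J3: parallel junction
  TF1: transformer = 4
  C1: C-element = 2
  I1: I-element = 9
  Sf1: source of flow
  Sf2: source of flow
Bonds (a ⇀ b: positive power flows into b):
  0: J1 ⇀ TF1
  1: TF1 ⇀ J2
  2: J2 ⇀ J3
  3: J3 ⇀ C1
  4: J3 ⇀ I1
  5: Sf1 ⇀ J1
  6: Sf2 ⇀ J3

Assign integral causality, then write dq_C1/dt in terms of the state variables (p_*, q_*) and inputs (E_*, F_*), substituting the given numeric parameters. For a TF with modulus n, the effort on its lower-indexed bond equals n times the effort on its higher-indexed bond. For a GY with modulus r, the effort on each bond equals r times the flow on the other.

#5 stroke→Sf1  (Sf1 fixes flow; stroke at Sf1)
#6 stroke→Sf2  (Sf2: flow source, stroke at near end)
#0 stroke→J1  (J1 needs exactly one e-in)
#1 stroke→TF1  (TF1: transformer flips bond 0)
#2 stroke→J2  (J2 flow already set via bond 1)
#3 stroke→J3  (C1 outputs effort q/C1)
#4 stroke→I1  (common-e at J3 fixed by 3)

dq_C1/dt = 4*F_Sf1 + F_Sf2 - p_I1/9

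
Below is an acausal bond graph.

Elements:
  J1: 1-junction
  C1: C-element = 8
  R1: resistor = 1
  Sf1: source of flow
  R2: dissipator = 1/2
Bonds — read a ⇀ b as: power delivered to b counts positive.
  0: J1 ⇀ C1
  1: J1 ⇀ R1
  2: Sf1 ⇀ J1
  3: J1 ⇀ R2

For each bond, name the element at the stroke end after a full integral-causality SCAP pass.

β2 stroke→Sf1  (Sf1 fixes flow; stroke at Sf1)
β0 stroke→J1  (1-jn J1 has f-setter on 2)
β1 stroke→J1  (J1 flow already set via bond 2)
β3 stroke→J1  (1-jn J1 has f-setter on 2)

bond 0 stroke→J1
bond 1 stroke→J1
bond 2 stroke→Sf1
bond 3 stroke→J1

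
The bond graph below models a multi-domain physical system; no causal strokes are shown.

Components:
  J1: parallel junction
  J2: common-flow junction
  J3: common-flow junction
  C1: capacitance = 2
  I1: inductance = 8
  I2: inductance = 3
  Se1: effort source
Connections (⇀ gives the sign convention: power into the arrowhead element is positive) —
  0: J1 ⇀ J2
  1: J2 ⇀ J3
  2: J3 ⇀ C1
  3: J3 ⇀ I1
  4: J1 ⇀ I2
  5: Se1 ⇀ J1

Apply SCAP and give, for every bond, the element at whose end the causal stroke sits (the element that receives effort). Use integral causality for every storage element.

b5 →J1  (Se1 fixes effort; stroke away)
b0 →J2  (J1: bond 5 brought effort, rest push out)
b4 →I2  (common-e at J1 fixed by 5)
b1 →J3  (J2: last free bond brings flow in)
b2 →J3  (C1 integral (e out))
b3 →I1  (only one flow-in slot at J3)

bond 0 |J2
bond 1 |J3
bond 2 |J3
bond 3 |I1
bond 4 |I2
bond 5 |J1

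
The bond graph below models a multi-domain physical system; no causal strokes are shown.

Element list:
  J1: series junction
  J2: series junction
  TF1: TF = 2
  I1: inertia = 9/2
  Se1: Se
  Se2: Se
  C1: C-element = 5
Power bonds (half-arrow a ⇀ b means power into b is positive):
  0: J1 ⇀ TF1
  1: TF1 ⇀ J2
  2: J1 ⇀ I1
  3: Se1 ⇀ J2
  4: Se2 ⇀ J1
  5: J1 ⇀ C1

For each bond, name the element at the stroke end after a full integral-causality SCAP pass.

#3 |J2  (Se1 (Se) sets effort on bond)
#4 |J1  (Se2 (Se) sets effort on bond)
#1 |TF1  (only one flow-in slot at J2)
#0 |J1  (TF1 one-in-one-out from 1)
#2 |I1  (I1 integral (f out))
#5 |J1  (1-jn J1 has f-setter on 2)

b0 stroke at J1
b1 stroke at TF1
b2 stroke at I1
b3 stroke at J2
b4 stroke at J1
b5 stroke at J1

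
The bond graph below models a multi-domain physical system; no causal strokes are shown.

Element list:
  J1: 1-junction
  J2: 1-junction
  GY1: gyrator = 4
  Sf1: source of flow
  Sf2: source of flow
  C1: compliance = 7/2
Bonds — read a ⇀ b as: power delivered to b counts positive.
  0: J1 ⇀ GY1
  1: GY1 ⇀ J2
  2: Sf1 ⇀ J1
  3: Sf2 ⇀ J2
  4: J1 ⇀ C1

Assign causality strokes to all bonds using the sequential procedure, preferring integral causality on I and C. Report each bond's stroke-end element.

β2 |Sf1  (source Sf1 imposes f)
β3 |Sf2  (Sf2 fixes flow; stroke at Sf2)
β0 |J1  (J1 flow already set via bond 2)
β4 |J1  (J1: bond 2 brought flow, rest push out)
β1 |J2  (1-jn J2 has f-setter on 3)

b0 →J1
b1 →J2
b2 →Sf1
b3 →Sf2
b4 →J1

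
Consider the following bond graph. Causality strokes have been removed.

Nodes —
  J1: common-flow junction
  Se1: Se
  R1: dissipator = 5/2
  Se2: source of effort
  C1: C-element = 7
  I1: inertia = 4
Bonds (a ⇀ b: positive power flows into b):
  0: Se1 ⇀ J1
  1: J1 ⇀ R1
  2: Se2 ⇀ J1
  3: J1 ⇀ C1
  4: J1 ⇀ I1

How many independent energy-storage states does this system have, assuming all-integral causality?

#0 →J1  (Se1 (Se) sets effort on bond)
#2 →J1  (Se2 (Se) sets effort on bond)
#3 →J1  (C1 integral (e out))
#4 →I1  (I1 outputs flow p/I1)
#1 →J1  (J1 flow already set via bond 4)

2  (C1, I1 all integral)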